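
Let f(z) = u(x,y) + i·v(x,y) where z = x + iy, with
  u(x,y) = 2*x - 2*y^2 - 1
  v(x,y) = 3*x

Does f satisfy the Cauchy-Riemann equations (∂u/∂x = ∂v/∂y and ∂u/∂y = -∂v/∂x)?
∂u/∂x = 2
∂v/∂y = 0
∂u/∂y = -4*y
∂v/∂x = 3
∂u/∂x ≠ ∂v/∂y and ∂u/∂y ≠ -∂v/∂x; the Cauchy-Riemann equations are not satisfied, so f is not analytic.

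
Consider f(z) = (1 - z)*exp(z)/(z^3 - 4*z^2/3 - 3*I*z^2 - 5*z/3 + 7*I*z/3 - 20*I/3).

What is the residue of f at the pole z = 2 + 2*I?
Write f(z) = P(z)/Q(z) with P(z) = (1 - z)*exp(z) and Q(z) = z^3 - 4*z^2/3 - 3*I*z^2 - 5*z/3 + 7*I*z/3 - 20*I/3.
The denominator factors as Q(z) = (z - 2 - 2*I)*(z + 1 - 2*I)*(z - 1/3 + I), so z = 2 + 2*I is a simple zero of Q and P is analytic there; z = 2 + 2*I is therefore a simple pole and
  Res(f, z₀) = P(z₀)/Q'(z₀).

Q'(z) = 3*z^2 - 8*z/3 - 6*I*z - 5/3 + 7*I/3, so Q'(2 + 2*I) = 5 + 9*I.
P(2 + 2*I) = (-1 - 2*I)*exp(2 + 2*I).

Res(f, 2 + 2*I) = ((-1 - 2*I)*exp(2 + 2*I))/(5 + 9*I) = (-23/106 - I/106)*exp(2 + 2*I)

Final answer: (-23/106 - I/106)*exp(2 + 2*I)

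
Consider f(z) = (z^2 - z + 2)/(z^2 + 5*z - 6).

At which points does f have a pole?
The singularities of f are the zeros of the denominator. Factoring,
  z^2 + 5*z - 6 = (z - 1)*(z + 6)
so the candidates are z = 1, z = -6.

Check the numerator P(z) = z^2 - z + 2 at each one:
  P(1) = 2 ≠ 0, so z = 1 is a (simple) pole.
  P(-6) = 44 ≠ 0, so z = -6 is a (simple) pole.

Poles of f: {-6, 1}

Final answer: {-6, 1}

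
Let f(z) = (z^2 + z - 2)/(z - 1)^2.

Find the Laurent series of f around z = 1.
Put w = z - (1), i.e. z = w + 1. The denominator is w^2, so it suffices to rewrite the numerator in powers of w.

P(z) = z^2 + z - 2
P(w + 1) = 3*w + w^2

Dividing each term by w^2:
  f = 3/w + 1

Substituting back w = z - 1:
  f(z) = 3/(z - 1) + 1

The series is finite because the numerator is a polynomial; the negative powers form the principal part, and the coefficient of 1/(z - 1) gives Res(f, 1) = 3.

Final answer: 3/(z - 1) + 1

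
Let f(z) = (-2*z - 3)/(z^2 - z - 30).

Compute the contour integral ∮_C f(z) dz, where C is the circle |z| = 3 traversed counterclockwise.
0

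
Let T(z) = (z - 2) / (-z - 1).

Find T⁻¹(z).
Set w = T(z) = (z - 2) / (-z - 1) and solve for z:
  w*(-z - 1) = z - 2
  -w + z*(-w - 1) + 2 = 0
  z*(-w - 1) = w - 2
  z = (2 - w)/(w + 1)
Renaming the variable, T⁻¹(z) = (-z + 2)/(z + 1).
(Check: ad - bc = -3 ≠ 0, so T is invertible.)

Final answer: (-z + 2)/(z + 1)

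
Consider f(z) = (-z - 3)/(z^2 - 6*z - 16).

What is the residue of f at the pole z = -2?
Write f(z) = P(z)/Q(z) with P(z) = -z - 3 and Q(z) = z^2 - 6*z - 16.
The denominator factors as Q(z) = (z + 2)*(z - 8), so z = -2 is a simple zero of Q and P is analytic there; z = -2 is therefore a simple pole and
  Res(f, z₀) = P(z₀)/Q'(z₀).

Q'(z) = 2*z - 6, so Q'(-2) = -10.
P(-2) = -1.

Res(f, -2) = (-1)/(-10) = 1/10

Final answer: 1/10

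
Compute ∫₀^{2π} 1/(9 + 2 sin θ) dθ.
Call the integral J. The integrand is 2π-periodic and we integrate over a full period, so shifting θ does not change the value (θ → θ + π/2 turns sin θ into cos θ). Hence
  J = ∫₀^{2π} dθ/(9 + 2 cos θ).
Put z = e^{iθ}: then cos θ = (z + 1/z)/2, dθ = dz/(iz), and z runs once counterclockwise around |z| = 1:
  J = ∮_{|z|=1} 1/(9 + 2*(z + 1/z)/2) · dz/(iz) = (2/i) ∮_{|z|=1} dz/(2*z^2 + 18*z + 2).
The roots of 2*z^2 + 18*z + 2 are z = (-9 ± sqrt(9^2 - 2^2))/2, with sqrt(77) = sqrt(77); their product is 1, so only z₊ = -9/2 + sqrt(77)/2 lies inside the unit circle (z₋ = -9/2 - sqrt(77)/2 lies outside).
z₊ is a simple zero of q(z) = 2*z^2 + 18*z + 2, so Res(1/q, z₊) = 1/q'(z₊) with q'(z) = 4*z + 18; and q'(z₊) = 2*(z₊ - z₋) = 2*sqrt(77).
Therefore J = (2/i) · 2πi · 1/(2*sqrt(77)) = 2*pi/(sqrt(77)) = 2*sqrt(77)*pi/77

Final answer: 2*sqrt(77)*pi/77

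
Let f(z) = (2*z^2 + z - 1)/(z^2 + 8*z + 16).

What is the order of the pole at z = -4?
Factor the denominator:
  z^2 + 8*z + 16 = (z + 4)^2

The numerator P(z) = 2*z^2 + z - 1 has P(-4) = 27 ≠ 0, so no factor of (z + 4) cancels.
Near z = -4 we can therefore write f(z) = g(z)/(z + 4)^2 with g analytic at -4 and g(-4) ≠ 0 (g is just the numerator).

Hence z = -4 is a pole of order 2.

Final answer: 2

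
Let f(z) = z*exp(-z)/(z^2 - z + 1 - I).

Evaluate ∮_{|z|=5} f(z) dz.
By the residue theorem, ∮_C f(z) dz = 2πi · (sum of the residues of f at the poles inside |z| = 5).

The denominator factors as (z - 1 - I)*(z + I), so the singularities of f are simple poles at z = 1 + I, z = -I.
  |1 + I|² = 2 < 25 = 5², so this pole is inside the contour.
  |-I|² = 1 < 25 = 5², so this pole is inside the contour.

With P(z) = z*exp(-z) and Q(z) = z^2 - z + 1 - I, each pole is simple, so Res(f, z₀) = P(z₀)/Q'(z₀) with Q'(z) = 2*z - 1.
  Res(f, 1 + I) = P(1 + I)/Q'(1 + I) = ((1 + I)*exp(-1 - I))/(1 + 2*I) = (3/5 - I/5)*exp(-1 - I)
  Res(f, -I) = P(-I)/Q'(-I) = (-I*exp(I))/(-1 - 2*I) = (2/5 + I/5)*exp(I)

Sum of residues inside C: (3/5 - I/5)*exp(-1 - I) + (2/5 + I/5)*exp(I)
∮_C f(z) dz = 2πi · ((3/5 - I/5)*exp(-1 - I) + (2/5 + I/5)*exp(I)) = pi*(-2/5 + 4*I/5)*exp(I) + pi*(2/5 + 6*I/5)*exp(-1 - I)

Final answer: pi*(-2/5 + 4*I/5)*exp(I) + pi*(2/5 + 6*I/5)*exp(-1 - I)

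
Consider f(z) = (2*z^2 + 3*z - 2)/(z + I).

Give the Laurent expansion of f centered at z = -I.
(-4 - 3*I)/(z + I) + 3 - 4*I + 2*(z + I)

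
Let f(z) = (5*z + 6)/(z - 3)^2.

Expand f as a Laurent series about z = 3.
Put w = z - (3), i.e. z = w + 3. The denominator is w^2, so it suffices to rewrite the numerator in powers of w.

P(z) = 5*z + 6
P(w + 3) = 21 + 5*w

Dividing each term by w^2:
  f = 21/w^2 + 5/w

Substituting back w = z - 3:
  f(z) = 21/(z - 3)^2 + 5/(z - 3)

The series is finite because the numerator is a polynomial; the negative powers form the principal part, and the coefficient of 1/(z - 3) gives Res(f, 3) = 5.

Final answer: 21/(z - 3)^2 + 5/(z - 3)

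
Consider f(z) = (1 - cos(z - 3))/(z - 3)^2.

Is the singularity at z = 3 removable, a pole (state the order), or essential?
removable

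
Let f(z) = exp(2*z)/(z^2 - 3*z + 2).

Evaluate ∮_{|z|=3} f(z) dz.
By the residue theorem, ∮_C f(z) dz = 2πi · (sum of the residues of f at the poles inside |z| = 3).

The denominator factors as (z - 1)*(z - 2), so the singularities of f are simple poles at z = 1, z = 2.
  |1|² = 1 < 9 = 3², so this pole is inside the contour.
  |2|² = 4 < 9 = 3², so this pole is inside the contour.

With P(z) = exp(2*z) and Q(z) = z^2 - 3*z + 2, each pole is simple, so Res(f, z₀) = P(z₀)/Q'(z₀) with Q'(z) = 2*z - 3.
  Res(f, 1) = P(1)/Q'(1) = (exp(2))/(-1) = -exp(2)
  Res(f, 2) = P(2)/Q'(2) = (exp(4))/(1) = exp(4)

Sum of residues inside C: -exp(2) + exp(4)
∮_C f(z) dz = 2πi · (-exp(2) + exp(4)) = -2*I*pi*exp(2) + 2*I*pi*exp(4)

Final answer: -2*I*pi*exp(2) + 2*I*pi*exp(4)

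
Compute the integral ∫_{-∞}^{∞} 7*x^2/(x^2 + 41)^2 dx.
Let f(z) = 7*z^2/(z^2 + 41)^2. The denominator has no real zeros and deg Q - deg P = 2 ≥ 2, so the integral of f over the upper semicircle |z| = R tends to 0 as R → ∞. Closing the contour in the upper half-plane,
  ∫_{-∞}^{∞} f(x) dx = 2πi · Σ Res(f, z_k)  over the poles with Im z_k > 0.

Zeros of the denominator: z^2 + 41 = 0 gives z = ±sqrt(41)*I.
Upper half-plane: z = sqrt(41)*I (a pole of order 2).

Write f(z) = g(z)/(z - sqrt(41)*I)^2 with g(z) = 7*z^2/(z + sqrt(41)*I)^2. For a double pole, Res(f, z₀) = g'(z₀):
  g'(z) = 14*sqrt(41)*I*z/(z + sqrt(41)*I)^3
  Res(f, sqrt(41)*I) = g'(sqrt(41)*I) = -7*sqrt(41)*I/164

∫_{-∞}^{∞} f(x) dx = 2πi · (-7*sqrt(41)*I/164) = 7*sqrt(41)*pi/82

Final answer: 7*sqrt(41)*pi/82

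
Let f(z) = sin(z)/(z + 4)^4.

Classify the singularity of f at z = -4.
Write f(z) = g(z)/(z + 4)^4 with g(z) = sin(z).
g is entire and g(-4) = -sin(4) ≠ 0, so no factor of (z + 4) cancels: the Laurent expansion of f about z = -4 starts at the power -4, i.e. lim_{z→z₀} (z - z₀)^4 f(z) = -sin(4) is finite and nonzero.
So z = -4 is a pole of order 4.

Final answer: pole of order 4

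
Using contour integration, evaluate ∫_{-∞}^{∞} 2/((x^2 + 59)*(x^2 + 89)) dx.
Let f(z) = 2/((z^2 + 59)*(z^2 + 89)). The denominator has no real zeros and deg Q - deg P = 4 ≥ 2, so the integral of f over the upper semicircle |z| = R tends to 0 as R → ∞. Closing the contour in the upper half-plane,
  ∫_{-∞}^{∞} f(x) dx = 2πi · Σ Res(f, z_k)  over the poles with Im z_k > 0.

Zeros of the denominator: z^2 + 59 = 0 gives z = ±sqrt(59)*I; z^2 + 89 = 0 gives z = ±sqrt(89)*I.
Upper half-plane: z = sqrt(59)*I, z = sqrt(89)*I (simple).

Each pole is a simple zero of Q(z) = z^4 + 148*z^2 + 5251, so Res(f, z₀) = P(z₀)/Q'(z₀) with P(z) = 2, Q'(z) = 4*z^3 + 296*z:
  Res(f, sqrt(59)*I) = (2)/(60*sqrt(59)*I) = -sqrt(59)*I/1770
  Res(f, sqrt(89)*I) = (2)/(-60*sqrt(89)*I) = sqrt(89)*I/2670

Sum of residues: I*(-sqrt(59)/1770 + sqrt(89)/2670)
∫_{-∞}^{∞} f(x) dx = 2πi · (I*(-sqrt(59)/1770 + sqrt(89)/2670)) = pi*(-59*sqrt(89) + 89*sqrt(59))/78765

Final answer: pi*(-59*sqrt(89) + 89*sqrt(59))/78765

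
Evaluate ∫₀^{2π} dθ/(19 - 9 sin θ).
Call the integral J. The integrand is 2π-periodic and we integrate over a full period, so shifting θ does not change the value (θ → θ + π/2 turns sin θ into cos θ; θ → θ + π flips the sign of the trig term). Hence
  J = ∫₀^{2π} dθ/(19 + 9 cos θ).
Put z = e^{iθ}: then cos θ = (z + 1/z)/2, dθ = dz/(iz), and z runs once counterclockwise around |z| = 1:
  J = ∮_{|z|=1} 1/(19 + 9*(z + 1/z)/2) · dz/(iz) = (2/i) ∮_{|z|=1} dz/(9*z^2 + 38*z + 9).
The roots of 9*z^2 + 38*z + 9 are z = (-19 ± sqrt(19^2 - 9^2))/9, with sqrt(280) = 2*sqrt(70); their product is 1, so only z₊ = -19/9 + 2*sqrt(70)/9 lies inside the unit circle (z₋ = -19/9 - 2*sqrt(70)/9 lies outside).
z₊ is a simple zero of q(z) = 9*z^2 + 38*z + 9, so Res(1/q, z₊) = 1/q'(z₊) with q'(z) = 18*z + 38; and q'(z₊) = 9*(z₊ - z₋) = 4*sqrt(70).
Therefore J = (2/i) · 2πi · 1/(4*sqrt(70)) = 2*pi/(2*sqrt(70)) = sqrt(70)*pi/70

Final answer: sqrt(70)*pi/70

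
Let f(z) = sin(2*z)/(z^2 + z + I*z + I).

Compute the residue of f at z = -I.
Write f(z) = P(z)/Q(z) with P(z) = sin(2*z) and Q(z) = z^2 + z + I*z + I.
The denominator factors as Q(z) = (z + 1)*(z + I), so z = -I is a simple zero of Q and P is analytic there; z = -I is therefore a simple pole and
  Res(f, z₀) = P(z₀)/Q'(z₀).

Q'(z) = 2*z + 1 + I, so Q'(-I) = 1 - I.
P(-I) = -I*sinh(2).

Res(f, -I) = (-I*sinh(2))/(1 - I) = (1/2 - I/2)*sinh(2)

Final answer: (1/2 - I/2)*sinh(2)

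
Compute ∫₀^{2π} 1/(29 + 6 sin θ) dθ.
Call the integral J. The integrand is 2π-periodic and we integrate over a full period, so shifting θ does not change the value (θ → θ + π/2 turns sin θ into cos θ). Hence
  J = ∫₀^{2π} dθ/(29 + 6 cos θ).
Put z = e^{iθ}: then cos θ = (z + 1/z)/2, dθ = dz/(iz), and z runs once counterclockwise around |z| = 1:
  J = ∮_{|z|=1} 1/(29 + 6*(z + 1/z)/2) · dz/(iz) = (2/i) ∮_{|z|=1} dz/(6*z^2 + 58*z + 6).
The roots of 6*z^2 + 58*z + 6 are z = (-29 ± sqrt(29^2 - 6^2))/6, with sqrt(805) = sqrt(805); their product is 1, so only z₊ = -29/6 + sqrt(805)/6 lies inside the unit circle (z₋ = -29/6 - sqrt(805)/6 lies outside).
z₊ is a simple zero of q(z) = 6*z^2 + 58*z + 6, so Res(1/q, z₊) = 1/q'(z₊) with q'(z) = 12*z + 58; and q'(z₊) = 6*(z₊ - z₋) = 2*sqrt(805).
Therefore J = (2/i) · 2πi · 1/(2*sqrt(805)) = 2*pi/(sqrt(805)) = 2*sqrt(805)*pi/805

Final answer: 2*sqrt(805)*pi/805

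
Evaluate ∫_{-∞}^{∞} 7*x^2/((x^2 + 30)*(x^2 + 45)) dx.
7*pi*(-sqrt(30) + 3*sqrt(5))/15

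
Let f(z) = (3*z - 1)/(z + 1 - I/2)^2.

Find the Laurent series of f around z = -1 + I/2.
(-4 + 3*I/2)/(z + 1 - I/2)^2 + 3/(z + 1 - I/2)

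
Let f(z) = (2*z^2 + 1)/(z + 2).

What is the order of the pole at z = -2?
Factor the denominator:
  z + 2 = (z + 2)

The numerator P(z) = 2*z^2 + 1 has P(-2) = 9 ≠ 0, so no factor of (z + 2) cancels.
Near z = -2 we can therefore write f(z) = g(z)/(z + 2) with g analytic at -2 and g(-2) ≠ 0 (g is just the numerator).

Hence z = -2 is a pole of order 1.

Final answer: 1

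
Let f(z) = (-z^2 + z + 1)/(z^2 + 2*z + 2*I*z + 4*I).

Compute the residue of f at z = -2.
5/4 + 5*I/4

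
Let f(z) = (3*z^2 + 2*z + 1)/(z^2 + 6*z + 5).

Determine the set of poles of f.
The singularities of f are the zeros of the denominator. Factoring,
  z^2 + 6*z + 5 = (z + 1)*(z + 5)
so the candidates are z = -1, z = -5.

Check the numerator P(z) = 3*z^2 + 2*z + 1 at each one:
  P(-1) = 2 ≠ 0, so z = -1 is a (simple) pole.
  P(-5) = 66 ≠ 0, so z = -5 is a (simple) pole.

Poles of f: {-5, -1}

Final answer: {-5, -1}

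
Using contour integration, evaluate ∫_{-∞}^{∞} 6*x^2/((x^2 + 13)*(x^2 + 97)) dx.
Let f(z) = 6*z^2/((z^2 + 13)*(z^2 + 97)). The denominator has no real zeros and deg Q - deg P = 2 ≥ 2, so the integral of f over the upper semicircle |z| = R tends to 0 as R → ∞. Closing the contour in the upper half-plane,
  ∫_{-∞}^{∞} f(x) dx = 2πi · Σ Res(f, z_k)  over the poles with Im z_k > 0.

Zeros of the denominator: z^2 + 97 = 0 gives z = ±sqrt(97)*I; z^2 + 13 = 0 gives z = ±sqrt(13)*I.
Upper half-plane: z = sqrt(13)*I, z = sqrt(97)*I (simple).

Each pole is a simple zero of Q(z) = z^4 + 110*z^2 + 1261, so Res(f, z₀) = P(z₀)/Q'(z₀) with P(z) = 6*z^2, Q'(z) = 4*z^3 + 220*z:
  Res(f, sqrt(13)*I) = (-78)/(168*sqrt(13)*I) = sqrt(13)*I/28
  Res(f, sqrt(97)*I) = (-582)/(-168*sqrt(97)*I) = -sqrt(97)*I/28

Sum of residues: I*(-sqrt(97) + sqrt(13))/28
∫_{-∞}^{∞} f(x) dx = 2πi · (I*(-sqrt(97) + sqrt(13))/28) = pi*(-sqrt(13) + sqrt(97))/14

Final answer: pi*(-sqrt(13) + sqrt(97))/14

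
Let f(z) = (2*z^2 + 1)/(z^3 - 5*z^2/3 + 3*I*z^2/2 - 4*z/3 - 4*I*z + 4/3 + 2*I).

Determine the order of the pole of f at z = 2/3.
Factor the denominator:
  z^3 - 5*z^2/3 + 3*I*z^2/2 - 4*z/3 - 4*I*z + 4/3 + 2*I = (z - 2/3)*(z - 2)*(z + 1 + 3*I/2)

The numerator P(z) = 2*z^2 + 1 has P(2/3) = 17/9 ≠ 0, so no factor of (z - 2/3) cancels.
Near z = 2/3 we can therefore write f(z) = g(z)/(z - 2/3) with g analytic at 2/3 and g(2/3) ≠ 0 (g is the numerator divided by the remaining denominator factors).

Hence z = 2/3 is a pole of order 1.

Final answer: 1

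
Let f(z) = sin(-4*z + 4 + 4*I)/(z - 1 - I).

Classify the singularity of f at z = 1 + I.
Let u = z - 1 - I. The argument of sin is -4*z + 4 + 4*I = -4u, so
  f = sin(-4u)/u = ((-4u) - (-4u)^3/6 + ...)/u = -4 + (32/3)*u^2 - ...
The Laurent expansion about u = 0 has no negative powers; equivalently lim_{z→1 + I} f(z) = -4 exists and is finite.
So the singularity is removable.

Final answer: removable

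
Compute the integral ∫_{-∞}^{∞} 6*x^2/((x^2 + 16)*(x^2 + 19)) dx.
2*pi*(-4 + sqrt(19))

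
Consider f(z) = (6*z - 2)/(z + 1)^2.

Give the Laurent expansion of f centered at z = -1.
-8/(z + 1)^2 + 6/(z + 1)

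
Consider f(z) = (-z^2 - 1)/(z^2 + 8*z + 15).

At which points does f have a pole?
{-5, -3}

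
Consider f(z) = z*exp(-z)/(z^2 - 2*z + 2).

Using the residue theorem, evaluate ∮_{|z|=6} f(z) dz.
By the residue theorem, ∮_C f(z) dz = 2πi · (sum of the residues of f at the poles inside |z| = 6).

The denominator factors as (z - 1 + I)*(z - 1 - I), so the singularities of f are simple poles at z = 1 - I, z = 1 + I.
  |1 - I|² = 2 < 36 = 6², so this pole is inside the contour.
  |1 + I|² = 2 < 36 = 6², so this pole is inside the contour.

With P(z) = z*exp(-z) and Q(z) = z^2 - 2*z + 2, each pole is simple, so Res(f, z₀) = P(z₀)/Q'(z₀) with Q'(z) = 2*z - 2.
  Res(f, 1 - I) = P(1 - I)/Q'(1 - I) = ((1 - I)*exp(-1 + I))/(-2*I) = (1/2 + I/2)*exp(-1 + I)
  Res(f, 1 + I) = P(1 + I)/Q'(1 + I) = ((1 + I)*exp(-1 - I))/(2*I) = (1/2 - I/2)*exp(-1 - I)

Sum of residues inside C: (1/2 - I/2)*exp(-1 - I) + (1/2 + I/2)*exp(-1 + I)
∮_C f(z) dz = 2πi · ((1/2 - I/2)*exp(-1 - I) + (1/2 + I/2)*exp(-1 + I)) = pi*(-1 + I)*exp(-1 + I) + pi*(1 + I)*exp(-1 - I)

Final answer: pi*(-1 + I)*exp(-1 + I) + pi*(1 + I)*exp(-1 - I)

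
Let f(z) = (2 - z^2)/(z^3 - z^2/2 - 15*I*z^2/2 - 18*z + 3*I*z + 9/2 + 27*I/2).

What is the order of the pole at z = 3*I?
Factor the denominator:
  z^3 - z^2/2 - 15*I*z^2/2 - 18*z + 3*I*z + 9/2 + 27*I/2 = (z - 3*I)^2*(z - 1/2 - 3*I/2)

The numerator P(z) = 2 - z^2 has P(3*I) = 11 ≠ 0, so no factor of (z - 3*I) cancels.
Near z = 3*I we can therefore write f(z) = g(z)/(z - 3*I)^2 with g analytic at 3*I and g(3*I) ≠ 0 (g is the numerator divided by the remaining denominator factors).

Hence z = 3*I is a pole of order 2.

Final answer: 2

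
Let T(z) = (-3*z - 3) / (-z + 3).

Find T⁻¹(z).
(3*z + 3)/(z - 3)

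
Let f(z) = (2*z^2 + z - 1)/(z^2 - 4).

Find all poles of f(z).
The singularities of f are the zeros of the denominator. Factoring,
  z^2 - 4 = (z + 2)*(z - 2)
so the candidates are z = -2, z = 2.

Check the numerator P(z) = 2*z^2 + z - 1 at each one:
  P(-2) = 5 ≠ 0, so z = -2 is a (simple) pole.
  P(2) = 9 ≠ 0, so z = 2 is a (simple) pole.

Poles of f: {-2, 2}

Final answer: {-2, 2}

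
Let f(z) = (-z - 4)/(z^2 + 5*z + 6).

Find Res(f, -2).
Write f(z) = P(z)/Q(z) with P(z) = -z - 4 and Q(z) = z^2 + 5*z + 6.
The denominator factors as Q(z) = (z + 3)*(z + 2), so z = -2 is a simple zero of Q and P is analytic there; z = -2 is therefore a simple pole and
  Res(f, z₀) = P(z₀)/Q'(z₀).

Q'(z) = 2*z + 5, so Q'(-2) = 1.
P(-2) = -2.

Res(f, -2) = (-2)/(1) = -2

Final answer: -2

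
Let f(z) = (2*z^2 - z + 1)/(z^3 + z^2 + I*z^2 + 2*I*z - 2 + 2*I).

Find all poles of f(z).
The singularities of f are the zeros of the denominator. Factoring,
  z^3 + z^2 + I*z^2 + 2*I*z - 2 + 2*I = (z + 1 - I)*(z + 1 + I)*(z - 1 + I)
so the candidates are z = -1 + I, z = -1 - I, z = 1 - I.

Check the numerator P(z) = 2*z^2 - z + 1 at each one:
  P(-1 + I) = 2 - 5*I ≠ 0, so z = -1 + I is a (simple) pole.
  P(-1 - I) = 2 + 5*I ≠ 0, so z = -1 - I is a (simple) pole.
  P(1 - I) = -3*I ≠ 0, so z = 1 - I is a (simple) pole.

Poles of f: {-1 - I, -1 + I, 1 - I}

Final answer: {-1 - I, -1 + I, 1 - I}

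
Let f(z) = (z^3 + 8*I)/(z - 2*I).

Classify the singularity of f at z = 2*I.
removable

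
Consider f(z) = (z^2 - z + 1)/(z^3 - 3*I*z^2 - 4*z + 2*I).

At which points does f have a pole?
The singularities of f are the zeros of the denominator. Factoring,
  z^3 - 3*I*z^2 - 4*z + 2*I = (z - 1 - I)*(z + 1 - I)*(z - I)
so the candidates are z = 1 + I, z = -1 + I, z = I.

Check the numerator P(z) = z^2 - z + 1 at each one:
  P(1 + I) = I ≠ 0, so z = 1 + I is a (simple) pole.
  P(-1 + I) = 2 - 3*I ≠ 0, so z = -1 + I is a (simple) pole.
  P(I) = -I ≠ 0, so z = I is a (simple) pole.

Poles of f: {-1 + I, I, 1 + I}

Final answer: {-1 + I, I, 1 + I}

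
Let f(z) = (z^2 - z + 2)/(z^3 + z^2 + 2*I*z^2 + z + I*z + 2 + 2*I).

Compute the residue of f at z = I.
Write f(z) = P(z)/Q(z) with P(z) = z^2 - z + 2 and Q(z) = z^3 + z^2 + 2*I*z^2 + z + I*z + 2 + 2*I.
The denominator factors as Q(z) = (z - I)*(z + 1 + I)*(z + 2*I), so z = I is a simple zero of Q and P is analytic there; z = I is therefore a simple pole and
  Res(f, z₀) = P(z₀)/Q'(z₀).

Q'(z) = 3*z^2 + 2*z + 4*I*z + 1 + I, so Q'(I) = -6 + 3*I.
P(I) = 1 - I.

Res(f, I) = (1 - I)/(-6 + 3*I) = -1/5 + I/15

Final answer: -1/5 + I/15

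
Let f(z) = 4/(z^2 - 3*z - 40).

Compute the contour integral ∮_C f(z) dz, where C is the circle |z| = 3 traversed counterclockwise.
0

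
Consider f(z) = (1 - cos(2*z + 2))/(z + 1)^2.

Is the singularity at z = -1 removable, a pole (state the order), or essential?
Let u = z + 1. The argument of cos is 2*z + 2 = 2u, so
  f = (1 - cos(2u))/u^2 = ((2u)^2/2 - (2u)^4/24 + ...)/u^2 = 2 - (2/3)*u^2 + ...
The Laurent expansion about u = 0 has no negative powers; equivalently lim_{z→-1} f(z) = 2 exists and is finite.
So the singularity is removable.

Final answer: removable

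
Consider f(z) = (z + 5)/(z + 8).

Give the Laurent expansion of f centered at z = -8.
-3/(z + 8) + 1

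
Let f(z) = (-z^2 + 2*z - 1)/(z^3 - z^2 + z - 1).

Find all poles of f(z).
The singularities of f are the zeros of the denominator. Factoring,
  z^3 - z^2 + z - 1 = (z - I)*(z + I)*(z - 1)
so the candidates are z = I, z = -I, z = 1.

Check the numerator P(z) = -z^2 + 2*z - 1 at each one:
  P(I) = 2*I ≠ 0, so z = I is a (simple) pole.
  P(-I) = -2*I ≠ 0, so z = -I is a (simple) pole.
  P(1) = 0, so the factor (z - 1) cancels and z = 1 is only a removable singularity, not a pole.

Poles of f: {-I, I}

Final answer: {-I, I}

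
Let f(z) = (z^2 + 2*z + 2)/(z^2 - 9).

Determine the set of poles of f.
The singularities of f are the zeros of the denominator. Factoring,
  z^2 - 9 = (z + 3)*(z - 3)
so the candidates are z = -3, z = 3.

Check the numerator P(z) = z^2 + 2*z + 2 at each one:
  P(-3) = 5 ≠ 0, so z = -3 is a (simple) pole.
  P(3) = 17 ≠ 0, so z = 3 is a (simple) pole.

Poles of f: {-3, 3}

Final answer: {-3, 3}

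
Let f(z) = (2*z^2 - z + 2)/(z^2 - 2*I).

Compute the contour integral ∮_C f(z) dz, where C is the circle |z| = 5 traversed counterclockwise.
By the residue theorem, ∮_C f(z) dz = 2πi · (sum of the residues of f at the poles inside |z| = 5).

The denominator factors as (z + 1 + I)*(z - 1 - I), so the singularities of f are simple poles at z = -1 - I, z = 1 + I.
  |-1 - I|² = 2 < 25 = 5², so this pole is inside the contour.
  |1 + I|² = 2 < 25 = 5², so this pole is inside the contour.

With P(z) = 2*z^2 - z + 2 and Q(z) = z^2 - 2*I, each pole is simple, so Res(f, z₀) = P(z₀)/Q'(z₀) with Q'(z) = 2*z.
  Res(f, -1 - I) = P(-1 - I)/Q'(-1 - I) = (3 + 5*I)/(-2 - 2*I) = -2 - I/2
  Res(f, 1 + I) = P(1 + I)/Q'(1 + I) = (1 + 3*I)/(2 + 2*I) = 1 + I/2

Sum of residues inside C: -1
∮_C f(z) dz = 2πi · (-1) = -2*I*pi

Final answer: -2*I*pi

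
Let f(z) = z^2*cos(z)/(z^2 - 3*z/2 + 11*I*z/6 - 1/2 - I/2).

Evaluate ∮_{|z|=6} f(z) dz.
pi*(-14/195 + 6*I/65)*cosh(1/3) + pi*(243/65 + 189*I/65)*cos(3/2 - 3*I/2)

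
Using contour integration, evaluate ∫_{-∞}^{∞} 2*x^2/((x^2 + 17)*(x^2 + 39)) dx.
pi*(-sqrt(17) + sqrt(39))/11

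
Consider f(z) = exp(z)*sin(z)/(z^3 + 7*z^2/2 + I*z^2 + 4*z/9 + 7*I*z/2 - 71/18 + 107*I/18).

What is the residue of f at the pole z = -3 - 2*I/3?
Write f(z) = P(z)/Q(z) with P(z) = exp(z)*sin(z) and Q(z) = z^3 + 7*z^2/2 + I*z^2 + 4*z/9 + 7*I*z/2 - 71/18 + 107*I/18.
The denominator factors as Q(z) = (z + 3 + 2*I/3)*(z - 1 + I)*(z + 3/2 - 2*I/3), so z = -3 - 2*I/3 is a simple zero of Q and P is analytic there; z = -3 - 2*I/3 is therefore a simple pole and
  Res(f, z₀) = P(z₀)/Q'(z₀).

Q'(z) = 3*z^2 + 7*z + 2*I*z + 4/9 + 7*I/2, so Q'(-3 - 2*I/3) = 58/9 + 29*I/6.
P(-3 - 2*I/3) = -exp(-3 - 2*I/3)*sin(3 + 2*I/3).

Res(f, -3 - 2*I/3) = (-exp(-3 - 2*I/3)*sin(3 + 2*I/3))/(58/9 + 29*I/6) = (-72/725 + 54*I/725)*exp(-3 - 2*I/3)*sin(3 + 2*I/3)

Final answer: (-72/725 + 54*I/725)*exp(-3 - 2*I/3)*sin(3 + 2*I/3)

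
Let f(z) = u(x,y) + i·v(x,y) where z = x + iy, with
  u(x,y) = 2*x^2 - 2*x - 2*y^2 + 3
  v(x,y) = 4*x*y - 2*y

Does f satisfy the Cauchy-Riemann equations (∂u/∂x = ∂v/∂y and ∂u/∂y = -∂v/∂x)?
∂u/∂x = 4*x - 2
∂v/∂y = 4*x - 2
∂u/∂y = -4*y
∂v/∂x = 4*y
∂u/∂x = ∂v/∂y and ∂u/∂y = -∂v/∂x hold identically; f is analytic.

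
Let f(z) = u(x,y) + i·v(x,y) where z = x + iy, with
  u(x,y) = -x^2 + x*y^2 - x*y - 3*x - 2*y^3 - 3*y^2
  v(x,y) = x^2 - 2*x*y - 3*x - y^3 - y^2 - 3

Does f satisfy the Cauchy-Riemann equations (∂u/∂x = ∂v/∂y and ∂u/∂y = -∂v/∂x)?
∂u/∂x = -2*x + y^2 - y - 3
∂v/∂y = -2*x - 3*y^2 - 2*y
∂u/∂y = 2*x*y - x - 6*y^2 - 6*y
∂v/∂x = 2*x - 2*y - 3
∂u/∂x ≠ ∂v/∂y and ∂u/∂y ≠ -∂v/∂x; the Cauchy-Riemann equations are not satisfied, so f is not analytic.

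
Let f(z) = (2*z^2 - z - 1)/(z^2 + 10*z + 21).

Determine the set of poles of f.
{-7, -3}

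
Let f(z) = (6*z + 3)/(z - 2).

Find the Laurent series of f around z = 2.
Put w = z - (2), i.e. z = w + 2. The denominator is w, so it suffices to rewrite the numerator in powers of w.

P(z) = 6*z + 3
P(w + 2) = 15 + 6*w

Dividing each term by w:
  f = 15/w + 6

Substituting back w = z - 2:
  f(z) = 15/(z - 2) + 6

The series is finite because the numerator is a polynomial; the negative powers form the principal part, and the coefficient of 1/(z - 2) gives Res(f, 2) = 15.

Final answer: 15/(z - 2) + 6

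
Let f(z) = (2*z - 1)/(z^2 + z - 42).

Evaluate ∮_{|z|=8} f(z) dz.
4*I*pi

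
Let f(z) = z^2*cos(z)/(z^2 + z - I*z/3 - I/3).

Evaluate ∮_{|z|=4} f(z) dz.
By the residue theorem, ∮_C f(z) dz = 2πi · (sum of the residues of f at the poles inside |z| = 4).

The denominator factors as (z - I/3)*(z + 1), so the singularities of f are simple poles at z = I/3, z = -1.
  |I/3|² = 1/9 < 16 = 4², so this pole is inside the contour.
  |-1|² = 1 < 16 = 4², so this pole is inside the contour.

With P(z) = z^2*cos(z) and Q(z) = z^2 + z - I*z/3 - I/3, each pole is simple, so Res(f, z₀) = P(z₀)/Q'(z₀) with Q'(z) = 2*z + 1 - I/3.
  Res(f, I/3) = P(I/3)/Q'(I/3) = (-cosh(1/3)/9)/(1 + I/3) = (-1/10 + I/30)*cosh(1/3)
  Res(f, -1) = P(-1)/Q'(-1) = (cos(1))/(-1 - I/3) = (-9/10 + 3*I/10)*cos(1)

Sum of residues inside C: (-1/10 + I/30)*cosh(1/3) + (-9/10 + 3*I/10)*cos(1)
∮_C f(z) dz = 2πi · ((-1/10 + I/30)*cosh(1/3) + (-9/10 + 3*I/10)*cos(1)) = pi*(-3/5 - 9*I/5)*cos(1) + pi*(-1/15 - I/5)*cosh(1/3)

Final answer: pi*(-3/5 - 9*I/5)*cos(1) + pi*(-1/15 - I/5)*cosh(1/3)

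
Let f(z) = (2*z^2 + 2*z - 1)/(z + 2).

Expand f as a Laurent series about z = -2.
Put w = z - (-2), i.e. z = w - 2. The denominator is w, so it suffices to rewrite the numerator in powers of w.

P(z) = 2*z^2 + 2*z - 1
P(w - 2) = 3 - 6*w + 2*w^2

Dividing each term by w:
  f = 3/w - 6 + 2*w

Substituting back w = z + 2:
  f(z) = 3/(z + 2) - 6 + 2*(z + 2)

The series is finite because the numerator is a polynomial; the negative powers form the principal part, and the coefficient of 1/(z + 2) gives Res(f, -2) = 3.

Final answer: 3/(z + 2) - 6 + 2*(z + 2)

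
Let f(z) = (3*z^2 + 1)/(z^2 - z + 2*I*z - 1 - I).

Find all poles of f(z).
{-I, 1 - I}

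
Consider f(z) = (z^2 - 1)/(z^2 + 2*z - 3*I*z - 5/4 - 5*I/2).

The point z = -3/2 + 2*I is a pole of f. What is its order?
1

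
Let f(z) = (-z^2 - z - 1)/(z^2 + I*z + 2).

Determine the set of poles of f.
The singularities of f are the zeros of the denominator. Factoring,
  z^2 + I*z + 2 = (z - I)*(z + 2*I)
so the candidates are z = I, z = -2*I.

Check the numerator P(z) = -z^2 - z - 1 at each one:
  P(I) = -I ≠ 0, so z = I is a (simple) pole.
  P(-2*I) = 3 + 2*I ≠ 0, so z = -2*I is a (simple) pole.

Poles of f: {-2*I, I}

Final answer: {-2*I, I}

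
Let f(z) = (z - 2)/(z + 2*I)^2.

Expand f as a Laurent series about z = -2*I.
Put w = z - (-2*I), i.e. z = w - 2*I. The denominator is w^2, so it suffices to rewrite the numerator in powers of w.

P(z) = z - 2
P(w - 2*I) = -2 - 2*I + w

Dividing each term by w^2:
  f = (-2 - 2*I)/w^2 + 1/w

Substituting back w = z + 2*I:
  f(z) = (-2 - 2*I)/(z + 2*I)^2 + 1/(z + 2*I)

The series is finite because the numerator is a polynomial; the negative powers form the principal part, and the coefficient of 1/(z + 2*I) gives Res(f, -2*I) = 1.

Final answer: (-2 - 2*I)/(z + 2*I)^2 + 1/(z + 2*I)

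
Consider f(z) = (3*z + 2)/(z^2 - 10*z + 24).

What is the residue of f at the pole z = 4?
Write f(z) = P(z)/Q(z) with P(z) = 3*z + 2 and Q(z) = z^2 - 10*z + 24.
The denominator factors as Q(z) = (z - 4)*(z - 6), so z = 4 is a simple zero of Q and P is analytic there; z = 4 is therefore a simple pole and
  Res(f, z₀) = P(z₀)/Q'(z₀).

Q'(z) = 2*z - 10, so Q'(4) = -2.
P(4) = 14.

Res(f, 4) = (14)/(-2) = -7

Final answer: -7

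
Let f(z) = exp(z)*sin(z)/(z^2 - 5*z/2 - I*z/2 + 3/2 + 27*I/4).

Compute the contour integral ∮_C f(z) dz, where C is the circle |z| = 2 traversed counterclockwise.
By the residue theorem, ∮_C f(z) dz = 2πi · (sum of the residues of f at the poles inside |z| = 2).

The denominator factors as (z - 3 + 3*I/2)*(z + 1/2 - 2*I), so the singularities of f are simple poles at z = 3 - 3*I/2, z = -1/2 + 2*I.
  |3 - 3*I/2|² = 45/4 > 4 = 2², so this pole is outside the contour.
  |-1/2 + 2*I|² = 17/4 > 4 = 2², so this pole is outside the contour.

No pole lies inside the contour, so f is analytic on and inside C and the integral is 0 (Cauchy's theorem).

Final answer: 0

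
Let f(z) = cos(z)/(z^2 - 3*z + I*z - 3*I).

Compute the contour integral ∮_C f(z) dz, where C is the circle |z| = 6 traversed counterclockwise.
pi*(-1/5 - 3*I/5)*cosh(1) + pi*(1/5 + 3*I/5)*cos(3)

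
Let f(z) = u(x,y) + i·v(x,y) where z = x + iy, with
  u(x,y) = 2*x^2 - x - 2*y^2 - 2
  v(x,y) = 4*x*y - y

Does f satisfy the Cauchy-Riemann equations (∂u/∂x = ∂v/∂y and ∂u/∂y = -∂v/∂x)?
∂u/∂x = 4*x - 1
∂v/∂y = 4*x - 1
∂u/∂y = -4*y
∂v/∂x = 4*y
∂u/∂x = ∂v/∂y and ∂u/∂y = -∂v/∂x hold identically; f is analytic.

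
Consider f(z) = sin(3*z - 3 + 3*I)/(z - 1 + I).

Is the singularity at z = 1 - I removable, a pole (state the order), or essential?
Let u = z - 1 + I. The argument of sin is 3*z - 3 + 3*I = 3u, so
  f = sin(3u)/u = ((3u) - (3u)^3/6 + ...)/u = 3 - (9/2)*u^2 + ...
The Laurent expansion about u = 0 has no negative powers; equivalently lim_{z→1 - I} f(z) = 3 exists and is finite.
So the singularity is removable.

Final answer: removable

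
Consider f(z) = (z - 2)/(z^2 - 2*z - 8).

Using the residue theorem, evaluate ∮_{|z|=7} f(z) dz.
2*I*pi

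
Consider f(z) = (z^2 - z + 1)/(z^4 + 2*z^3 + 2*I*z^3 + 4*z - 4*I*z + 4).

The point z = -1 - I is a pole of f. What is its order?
Factor the denominator:
  z^4 + 2*z^3 + 2*I*z^3 + 4*z - 4*I*z + 4 = (z + 1 + I)^3*(z - 1 - I)

The numerator P(z) = z^2 - z + 1 has P(-1 - I) = 2 + 3*I ≠ 0, so no factor of (z + 1 + I) cancels.
Near z = -1 - I we can therefore write f(z) = g(z)/(z + 1 + I)^3 with g analytic at -1 - I and g(-1 - I) ≠ 0 (g is the numerator divided by the remaining denominator factors).

Hence z = -1 - I is a pole of order 3.

Final answer: 3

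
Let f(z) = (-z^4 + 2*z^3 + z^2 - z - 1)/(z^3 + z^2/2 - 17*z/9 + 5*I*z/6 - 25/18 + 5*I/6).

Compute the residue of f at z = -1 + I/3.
Write f(z) = P(z)/Q(z) with P(z) = -z^4 + 2*z^3 + z^2 - z - 1 and Q(z) = z^3 + z^2/2 - 17*z/9 + 5*I*z/6 - 25/18 + 5*I/6.
The denominator factors as Q(z) = (z + 1)*(z - 3/2 + I/3)*(z + 1 - I/3), so z = -1 + I/3 is a simple zero of Q and P is analytic there; z = -1 + I/3 is therefore a simple pole and
  Res(f, z₀) = P(z₀)/Q'(z₀).

Q'(z) = 3*z^2 + z - 17/9 + 5*I/6, so Q'(-1 + I/3) = -2/9 - 5*I/6.
P(-1 + I/3) = -64/81 + 19*I/9.

Res(f, -1 + I/3) = (-64/81 + 19*I/9)/(-2/9 - 5*I/6) = -4618/2169 - 1096*I/723

Final answer: -4618/2169 - 1096*I/723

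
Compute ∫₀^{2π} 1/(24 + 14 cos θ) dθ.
Let J = ∫₀^{2π} dθ/(24 + 14 cos θ).
Put z = e^{iθ}: then cos θ = (z + 1/z)/2, dθ = dz/(iz), and z runs once counterclockwise around |z| = 1:
  J = ∮_{|z|=1} 1/(24 + 14*(z + 1/z)/2) · dz/(iz) = (2/i) ∮_{|z|=1} dz/(14*z^2 + 48*z + 14).
The roots of 14*z^2 + 48*z + 14 are z = (-24 ± sqrt(24^2 - 14^2))/14, with sqrt(380) = 2*sqrt(95); their product is 1, so only z₊ = -12/7 + sqrt(95)/7 lies inside the unit circle (z₋ = -12/7 - sqrt(95)/7 lies outside).
z₊ is a simple zero of q(z) = 14*z^2 + 48*z + 14, so Res(1/q, z₊) = 1/q'(z₊) with q'(z) = 28*z + 48; and q'(z₊) = 14*(z₊ - z₋) = 4*sqrt(95).
Therefore J = (2/i) · 2πi · 1/(4*sqrt(95)) = 2*pi/(2*sqrt(95)) = sqrt(95)*pi/95

Final answer: sqrt(95)*pi/95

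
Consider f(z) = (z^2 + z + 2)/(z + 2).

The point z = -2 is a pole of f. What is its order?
Factor the denominator:
  z + 2 = (z + 2)

The numerator P(z) = z^2 + z + 2 has P(-2) = 4 ≠ 0, so no factor of (z + 2) cancels.
Near z = -2 we can therefore write f(z) = g(z)/(z + 2) with g analytic at -2 and g(-2) ≠ 0 (g is just the numerator).

Hence z = -2 is a pole of order 1.

Final answer: 1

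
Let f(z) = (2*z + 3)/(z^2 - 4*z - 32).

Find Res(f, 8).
Write f(z) = P(z)/Q(z) with P(z) = 2*z + 3 and Q(z) = z^2 - 4*z - 32.
The denominator factors as Q(z) = (z + 4)*(z - 8), so z = 8 is a simple zero of Q and P is analytic there; z = 8 is therefore a simple pole and
  Res(f, z₀) = P(z₀)/Q'(z₀).

Q'(z) = 2*z - 4, so Q'(8) = 12.
P(8) = 19.

Res(f, 8) = (19)/(12) = 19/12

Final answer: 19/12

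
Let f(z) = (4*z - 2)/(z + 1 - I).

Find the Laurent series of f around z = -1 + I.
Put w = z - (-1 + I), i.e. z = w - 1 + I. The denominator is w, so it suffices to rewrite the numerator in powers of w.

P(z) = 4*z - 2
P(w - 1 + I) = -6 + 4*I + 4*w

Dividing each term by w:
  f = (-6 + 4*I)/w + 4

Substituting back w = z + 1 - I:
  f(z) = (-6 + 4*I)/(z + 1 - I) + 4

The series is finite because the numerator is a polynomial; the negative powers form the principal part, and the coefficient of 1/(z + 1 - I) gives Res(f, -1 + I) = -6 + 4*I.

Final answer: (-6 + 4*I)/(z + 1 - I) + 4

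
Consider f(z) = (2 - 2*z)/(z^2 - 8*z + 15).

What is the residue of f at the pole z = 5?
-4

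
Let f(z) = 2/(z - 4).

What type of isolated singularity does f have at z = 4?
Write f(z) = g(z)/(z - 4) with g(z) = 2.
g is entire and g(4) = 2 ≠ 0, so no factor of (z - 4) cancels: the Laurent expansion of f about z = 4 starts at the power -1, i.e. lim_{z→z₀} (z - z₀) f(z) = 2 is finite and nonzero.
So z = 4 is a pole of order 1.

Final answer: pole of order 1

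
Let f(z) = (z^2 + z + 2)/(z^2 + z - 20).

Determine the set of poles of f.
{-5, 4}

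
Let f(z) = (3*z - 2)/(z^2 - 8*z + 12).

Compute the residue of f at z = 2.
Write f(z) = P(z)/Q(z) with P(z) = 3*z - 2 and Q(z) = z^2 - 8*z + 12.
The denominator factors as Q(z) = (z - 6)*(z - 2), so z = 2 is a simple zero of Q and P is analytic there; z = 2 is therefore a simple pole and
  Res(f, z₀) = P(z₀)/Q'(z₀).

Q'(z) = 2*z - 8, so Q'(2) = -4.
P(2) = 4.

Res(f, 2) = (4)/(-4) = -1

Final answer: -1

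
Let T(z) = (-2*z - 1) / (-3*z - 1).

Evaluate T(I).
7/10 - I/10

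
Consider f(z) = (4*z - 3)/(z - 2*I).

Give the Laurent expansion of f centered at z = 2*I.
Put w = z - (2*I), i.e. z = w + 2*I. The denominator is w, so it suffices to rewrite the numerator in powers of w.

P(z) = 4*z - 3
P(w + 2*I) = -3 + 8*I + 4*w

Dividing each term by w:
  f = (-3 + 8*I)/w + 4

Substituting back w = z - 2*I:
  f(z) = (-3 + 8*I)/(z - 2*I) + 4

The series is finite because the numerator is a polynomial; the negative powers form the principal part, and the coefficient of 1/(z - 2*I) gives Res(f, 2*I) = -3 + 8*I.

Final answer: (-3 + 8*I)/(z - 2*I) + 4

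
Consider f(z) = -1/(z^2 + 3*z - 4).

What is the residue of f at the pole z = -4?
Write f(z) = P(z)/Q(z) with P(z) = -1 and Q(z) = z^2 + 3*z - 4.
The denominator factors as Q(z) = (z - 1)*(z + 4), so z = -4 is a simple zero of Q and P is analytic there; z = -4 is therefore a simple pole and
  Res(f, z₀) = P(z₀)/Q'(z₀).

Q'(z) = 2*z + 3, so Q'(-4) = -5.
P(-4) = -1.

Res(f, -4) = (-1)/(-5) = 1/5

Final answer: 1/5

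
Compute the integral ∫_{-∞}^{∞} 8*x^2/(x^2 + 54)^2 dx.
Let f(z) = 8*z^2/(z^2 + 54)^2. The denominator has no real zeros and deg Q - deg P = 2 ≥ 2, so the integral of f over the upper semicircle |z| = R tends to 0 as R → ∞. Closing the contour in the upper half-plane,
  ∫_{-∞}^{∞} f(x) dx = 2πi · Σ Res(f, z_k)  over the poles with Im z_k > 0.

Zeros of the denominator: z^2 + 54 = 0 gives z = ±3*sqrt(6)*I.
Upper half-plane: z = 3*sqrt(6)*I (a pole of order 2).

Write f(z) = g(z)/(z - 3*sqrt(6)*I)^2 with g(z) = 8*z^2/(z + 3*sqrt(6)*I)^2. For a double pole, Res(f, z₀) = g'(z₀):
  g'(z) = 48*sqrt(6)*I*z/(z + 3*sqrt(6)*I)^3
  Res(f, 3*sqrt(6)*I) = g'(3*sqrt(6)*I) = -sqrt(6)*I/9

∫_{-∞}^{∞} f(x) dx = 2πi · (-sqrt(6)*I/9) = 2*sqrt(6)*pi/9

Final answer: 2*sqrt(6)*pi/9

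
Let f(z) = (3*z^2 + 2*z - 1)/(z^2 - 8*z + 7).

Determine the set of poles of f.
The singularities of f are the zeros of the denominator. Factoring,
  z^2 - 8*z + 7 = (z - 1)*(z - 7)
so the candidates are z = 1, z = 7.

Check the numerator P(z) = 3*z^2 + 2*z - 1 at each one:
  P(1) = 4 ≠ 0, so z = 1 is a (simple) pole.
  P(7) = 160 ≠ 0, so z = 7 is a (simple) pole.

Poles of f: {1, 7}

Final answer: {1, 7}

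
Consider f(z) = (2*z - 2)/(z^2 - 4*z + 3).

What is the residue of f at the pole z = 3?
Write f(z) = P(z)/Q(z) with P(z) = 2*z - 2 and Q(z) = z^2 - 4*z + 3.
The denominator factors as Q(z) = (z - 3)*(z - 1), so z = 3 is a simple zero of Q and P is analytic there; z = 3 is therefore a simple pole and
  Res(f, z₀) = P(z₀)/Q'(z₀).

Q'(z) = 2*z - 4, so Q'(3) = 2.
P(3) = 4.

Res(f, 3) = (4)/(2) = 2

Final answer: 2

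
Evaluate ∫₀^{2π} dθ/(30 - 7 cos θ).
Call the integral J. The integrand is 2π-periodic and we integrate over a full period, so shifting θ does not change the value (θ → θ + π flips the sign of the trig term). Hence
  J = ∫₀^{2π} dθ/(30 + 7 cos θ).
Put z = e^{iθ}: then cos θ = (z + 1/z)/2, dθ = dz/(iz), and z runs once counterclockwise around |z| = 1:
  J = ∮_{|z|=1} 1/(30 + 7*(z + 1/z)/2) · dz/(iz) = (2/i) ∮_{|z|=1} dz/(7*z^2 + 60*z + 7).
The roots of 7*z^2 + 60*z + 7 are z = (-30 ± sqrt(30^2 - 7^2))/7, with sqrt(851) = sqrt(851); their product is 1, so only z₊ = -30/7 + sqrt(851)/7 lies inside the unit circle (z₋ = -30/7 - sqrt(851)/7 lies outside).
z₊ is a simple zero of q(z) = 7*z^2 + 60*z + 7, so Res(1/q, z₊) = 1/q'(z₊) with q'(z) = 14*z + 60; and q'(z₊) = 7*(z₊ - z₋) = 2*sqrt(851).
Therefore J = (2/i) · 2πi · 1/(2*sqrt(851)) = 2*pi/(sqrt(851)) = 2*sqrt(851)*pi/851

Final answer: 2*sqrt(851)*pi/851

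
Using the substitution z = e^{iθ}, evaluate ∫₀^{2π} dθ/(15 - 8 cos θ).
2*sqrt(161)*pi/161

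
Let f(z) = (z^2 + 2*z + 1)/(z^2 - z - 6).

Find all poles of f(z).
{-2, 3}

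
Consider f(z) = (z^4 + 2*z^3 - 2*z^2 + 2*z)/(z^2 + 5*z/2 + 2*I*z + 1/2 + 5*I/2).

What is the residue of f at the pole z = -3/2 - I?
Write f(z) = P(z)/Q(z) with P(z) = z^4 + 2*z^3 - 2*z^2 + 2*z and Q(z) = z^2 + 5*z/2 + 2*I*z + 1/2 + 5*I/2.
The denominator factors as Q(z) = (z + 3/2 + I)*(z + 1 + I), so z = -3/2 - I is a simple zero of Q and P is analytic there; z = -3/2 - I is therefore a simple pole and
  Res(f, z₀) = P(z₀)/Q'(z₀).

Q'(z) = 2*z + 5/2 + 2*I, so Q'(-3/2 - I) = -1/2.
P(-3/2 - I) = -171/16 - 12*I.

Res(f, -3/2 - I) = (-171/16 - 12*I)/(-1/2) = 171/8 + 24*I

Final answer: 171/8 + 24*I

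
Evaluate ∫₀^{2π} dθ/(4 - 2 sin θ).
Call the integral J. The integrand is 2π-periodic and we integrate over a full period, so shifting θ does not change the value (θ → θ + π/2 turns sin θ into cos θ; θ → θ + π flips the sign of the trig term). Hence
  J = ∫₀^{2π} dθ/(4 + 2 cos θ).
Put z = e^{iθ}: then cos θ = (z + 1/z)/2, dθ = dz/(iz), and z runs once counterclockwise around |z| = 1:
  J = ∮_{|z|=1} 1/(4 + 2*(z + 1/z)/2) · dz/(iz) = (2/i) ∮_{|z|=1} dz/(2*z^2 + 8*z + 2).
The roots of 2*z^2 + 8*z + 2 are z = (-4 ± sqrt(4^2 - 2^2))/2, with sqrt(12) = 2*sqrt(3); their product is 1, so only z₊ = -2 + sqrt(3) lies inside the unit circle (z₋ = -2 - sqrt(3) lies outside).
z₊ is a simple zero of q(z) = 2*z^2 + 8*z + 2, so Res(1/q, z₊) = 1/q'(z₊) with q'(z) = 4*z + 8; and q'(z₊) = 2*(z₊ - z₋) = 4*sqrt(3).
Therefore J = (2/i) · 2πi · 1/(4*sqrt(3)) = 2*pi/(2*sqrt(3)) = sqrt(3)*pi/3

Final answer: sqrt(3)*pi/3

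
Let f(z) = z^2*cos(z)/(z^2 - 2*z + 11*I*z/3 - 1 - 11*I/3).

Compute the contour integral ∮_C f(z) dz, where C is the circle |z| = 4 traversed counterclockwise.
By the residue theorem, ∮_C f(z) dz = 2πi · (sum of the residues of f at the poles inside |z| = 4).

The denominator factors as (z - 1 + 2*I/3)*(z - 1 + 3*I), so the singularities of f are simple poles at z = 1 - 2*I/3, z = 1 - 3*I.
  |1 - 2*I/3|² = 13/9 < 16 = 4², so this pole is inside the contour.
  |1 - 3*I|² = 10 < 16 = 4², so this pole is inside the contour.

With P(z) = z^2*cos(z) and Q(z) = z^2 - 2*z + 11*I*z/3 - 1 - 11*I/3, each pole is simple, so Res(f, z₀) = P(z₀)/Q'(z₀) with Q'(z) = 2*z - 2 + 11*I/3.
  Res(f, 1 - 2*I/3) = P(1 - 2*I/3)/Q'(1 - 2*I/3) = ((5/9 - 4*I/3)*cos(1 - 2*I/3))/(7*I/3) = (-4/7 - 5*I/21)*cos(1 - 2*I/3)
  Res(f, 1 - 3*I) = P(1 - 3*I)/Q'(1 - 3*I) = ((-8 - 6*I)*cos(1 - 3*I))/(-7*I/3) = (18/7 - 24*I/7)*cos(1 - 3*I)

Sum of residues inside C: (-4/7 - 5*I/21)*cos(1 - 2*I/3) + (18/7 - 24*I/7)*cos(1 - 3*I)
∮_C f(z) dz = 2πi · ((-4/7 - 5*I/21)*cos(1 - 2*I/3) + (18/7 - 24*I/7)*cos(1 - 3*I)) = pi*(10/21 - 8*I/7)*cos(1 - 2*I/3) + pi*(48/7 + 36*I/7)*cos(1 - 3*I)

Final answer: pi*(10/21 - 8*I/7)*cos(1 - 2*I/3) + pi*(48/7 + 36*I/7)*cos(1 - 3*I)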